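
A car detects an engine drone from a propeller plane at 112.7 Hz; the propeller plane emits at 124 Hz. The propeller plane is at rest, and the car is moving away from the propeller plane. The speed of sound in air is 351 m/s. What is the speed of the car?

32 m/s

f' = f · (v − v_o)/v ⇒ v_o = v · |f'/f − 1|.
v_o = 351 × |112.7/124 − 1| = 351 × 0.09113 ≈ 32 m/s.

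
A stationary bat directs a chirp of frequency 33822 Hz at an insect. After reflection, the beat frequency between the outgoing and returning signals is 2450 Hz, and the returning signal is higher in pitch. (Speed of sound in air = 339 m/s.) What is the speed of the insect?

11.8 m/s

Double Doppler shift off a moving reflector: f₂ = f₀ · (v + u)/(v − u) (u > 0 toward emitter).
Returning signal is higher, so f₂ = f₀ + Δf = 33822 + 2450 = 36272 Hz.
Rearranging, u = v · (f₂ − f₀)/(f₂ + f₀) = 339 × 2450/70094 ≈ 11.8 m/s.
So the insect is moving at 11.8 m/s toward the emitter.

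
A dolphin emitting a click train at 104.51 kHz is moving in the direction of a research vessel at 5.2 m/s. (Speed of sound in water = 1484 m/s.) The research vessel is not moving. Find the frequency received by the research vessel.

Only the source moves, toward the listener, so f' = f · v/(v − v_s).
f' = 104.51 × 1484/(1484 − 5.2) = 104.51 × 1484/1479 ≈ 104.9 kHz.

104.9 kHz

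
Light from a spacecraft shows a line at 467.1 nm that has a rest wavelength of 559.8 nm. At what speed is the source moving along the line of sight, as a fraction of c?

λ'/λ₀ = 0.8344 < 1 (blueshift), so the source is approaching.
λ'/λ₀ = √((1 − β)/(1 + β)) for an approaching source ⇒ β = (1 − r²)/(1 + r²) with r = λ'/λ₀.
β = (1 − 0.6962)/(1 + 0.6962) ≈ 0.179.

0.179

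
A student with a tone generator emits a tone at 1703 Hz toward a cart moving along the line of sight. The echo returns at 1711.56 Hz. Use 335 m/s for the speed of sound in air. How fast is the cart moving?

Double Doppler shift off a moving reflector: f₂ = f₀ · (v + u)/(v − u) (u > 0 toward emitter).
Rearranging, u = v · (f₂ − f₀)/(f₂ + f₀) = 335 × 8.56/3414.56 ≈ 0.84 m/s.
So the cart is moving at 0.84 m/s toward the emitter.

0.84 m/s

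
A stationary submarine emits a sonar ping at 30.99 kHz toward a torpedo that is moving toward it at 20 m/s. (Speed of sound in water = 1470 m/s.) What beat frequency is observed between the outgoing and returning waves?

At the torpedo (a moving observer), f₁ = f₀ · (v + u)/v = 30.99 × 1490/1470 ≈ 31.412 kHz.
The reflection then acts as a moving source: f₂ = f₁ · v/(v − u) ≈ 31.845 kHz.
Equivalently f₂ = f₀ · (v + u)/(v − u).
Beat frequency (with f₀ = 30990 Hz): |f₂ − f₀| = 2u·f₀/(v − u) = 2 × 20 × 30990/1450 ≈ 855 Hz.

855 Hz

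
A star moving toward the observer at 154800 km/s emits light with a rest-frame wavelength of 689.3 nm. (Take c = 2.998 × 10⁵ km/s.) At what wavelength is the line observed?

389.3 nm

β = v/c = 154800/299800 = 0.5163.
Relativistic Doppler for wavelength: λ' = λ₀ · √((1 − β)/(1 + β)).
λ' = 689.3 × √(0.4837/1.5163) = 689.3 × 0.56477 ≈ 389.3 nm.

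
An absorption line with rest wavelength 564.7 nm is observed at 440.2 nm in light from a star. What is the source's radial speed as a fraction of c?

λ'/λ₀ = 0.7795 < 1 (blueshift), so the source is approaching.
λ'/λ₀ = √((1 − β)/(1 + β)) for an approaching source ⇒ β = (1 − r²)/(1 + r²) with r = λ'/λ₀.
β = (1 − 0.6077)/(1 + 0.6077) ≈ 0.244.

0.244c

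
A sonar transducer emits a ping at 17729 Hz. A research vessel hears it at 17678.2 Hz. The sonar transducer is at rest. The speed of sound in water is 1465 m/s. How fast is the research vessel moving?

f' < f, so the research vessel is receding.
f' = f · (v − v_o)/v ⇒ v_o = v · |f'/f − 1|.
v_o = 1465 × |17678.2/17729 − 1| = 1465 × 0.002865 ≈ 4.2 m/s.

4.2 m/s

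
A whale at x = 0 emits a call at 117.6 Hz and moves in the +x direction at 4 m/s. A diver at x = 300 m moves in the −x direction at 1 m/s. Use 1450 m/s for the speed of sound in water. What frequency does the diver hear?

118 Hz

The observer lies on the +x side, so the source is heading toward the observer and the observer is heading toward the source.
Both move, so f' = f · (v + v_o)/(v − v_s).
f' = 117.6 × (1450 + 1)/(1450 − 4) = 117.6 × 1451/1446 ≈ 118 Hz.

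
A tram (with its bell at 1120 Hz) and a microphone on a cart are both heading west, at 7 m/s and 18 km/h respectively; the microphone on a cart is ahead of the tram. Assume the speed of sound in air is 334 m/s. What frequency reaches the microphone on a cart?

1127 Hz

18 km/h = 5 m/s.
The microphone on a cart is ahead, so the tram is moving toward it while the microphone on a cart is moving away from the tram.
Both move, so f' = f · (v − v_o)/(v − v_s).
f' = 1120 × (334 − 5)/(334 − 7) = 1120 × 329/327 ≈ 1127 Hz.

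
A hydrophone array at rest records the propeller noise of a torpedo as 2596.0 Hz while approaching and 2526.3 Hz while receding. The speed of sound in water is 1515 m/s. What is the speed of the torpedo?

f₁/f₂ = (v + v_s)/(v − v_s), so v_s = v · (f₁ − f₂)/(f₁ + f₂).
v_s = 1515 × (2596.0 − 2526.3)/(2596.0 + 2526.3) = 1515 × 69.7/5122.3 ≈ 20.6 m/s.

20.6 m/s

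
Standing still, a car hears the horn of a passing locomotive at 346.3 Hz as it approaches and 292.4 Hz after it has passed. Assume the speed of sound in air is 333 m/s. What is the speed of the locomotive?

f₁/f₂ = (v + v_s)/(v − v_s), so v_s = v · (f₁ − f₂)/(f₁ + f₂).
v_s = 333 × (346.3 − 292.4)/(346.3 + 292.4) = 333 × 53.9/638.7 ≈ 28 m/s.

28 m/s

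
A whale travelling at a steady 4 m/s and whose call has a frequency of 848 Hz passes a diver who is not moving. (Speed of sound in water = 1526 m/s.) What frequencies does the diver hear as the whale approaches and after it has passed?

850 Hz approaching; 846 Hz receding

Approaching: f₁ = f · v/(v − v_s) = 848 × 1526/1522 ≈ 850 Hz.
Receding: f₂ = f · v/(v + v_s) = 848 × 1526/1530 ≈ 846 Hz.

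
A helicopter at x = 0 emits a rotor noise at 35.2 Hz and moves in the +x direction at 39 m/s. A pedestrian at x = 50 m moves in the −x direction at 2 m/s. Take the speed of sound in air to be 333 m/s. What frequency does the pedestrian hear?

40.1 Hz

The observer lies on the +x side, so the source is heading toward the observer and the observer is heading toward the source.
With source approaching and observer approaching, f' = f · (v + v_o)/(v − v_s).
f' = 35.2 × (333 + 2)/(333 − 39) = 35.2 × 335/294 ≈ 40.1 Hz.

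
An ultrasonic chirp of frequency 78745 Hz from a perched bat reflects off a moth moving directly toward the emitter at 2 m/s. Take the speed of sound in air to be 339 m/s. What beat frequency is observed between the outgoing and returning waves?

935 Hz

At the moth (a moving observer), f₁ = f₀ · (v + u)/v = 78745 × 341/339 ≈ 79210 Hz.
On reflection it acts as a source moving toward the stationary detector: f₂ = f₁ · v/(v − u) = 79210 × 339/337 ≈ 79680 Hz.
Equivalently f₂ = f₀ · (v + u)/(v − u).
Beat frequency: |f₂ − f₀| = 2u·f₀/(v − u) = 2 × 2 × 78745/337 ≈ 935 Hz.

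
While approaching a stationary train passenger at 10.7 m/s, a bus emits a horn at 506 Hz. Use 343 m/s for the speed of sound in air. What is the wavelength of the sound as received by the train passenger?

65.7 cm

Moving source, stationary observer: f' = f · v/(v − v_s) since the source is approaching.
f' = 506 × 343/(343 − 10.7) ≈ 522 Hz.
λ' = v/f' = 343/522.293 ≈ 65.7 cm.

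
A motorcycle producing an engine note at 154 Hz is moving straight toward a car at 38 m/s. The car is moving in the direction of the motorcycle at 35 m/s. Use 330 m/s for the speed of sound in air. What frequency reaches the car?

192 Hz

General Doppler shift: f' = f · (v + v_o)/(v − v_s).
f' = 154 × (330 + 35)/(330 − 38) = 154 × 365/292 ≈ 192 Hz.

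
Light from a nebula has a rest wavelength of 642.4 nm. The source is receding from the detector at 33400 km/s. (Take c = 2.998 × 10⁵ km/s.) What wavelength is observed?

β = v/c = 33400/299800 = 0.1114.
Relativistic Doppler for wavelength: λ' = λ₀ · √((1 + β)/(1 − β)).
λ' = 642.4 × √(1.1114/0.8886) = 642.4 × 1.11837 ≈ 718.4 nm.

718.4 nm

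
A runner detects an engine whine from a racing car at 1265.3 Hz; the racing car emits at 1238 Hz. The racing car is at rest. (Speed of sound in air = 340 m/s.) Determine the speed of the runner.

7.5 m/s

f' > f, so the runner is approaching.
f' = f · (v + v_o)/v ⇒ v_o = v · |f'/f − 1|.
v_o = 340 × |1265.3/1238 − 1| = 340 × 0.02205 ≈ 7.5 m/s.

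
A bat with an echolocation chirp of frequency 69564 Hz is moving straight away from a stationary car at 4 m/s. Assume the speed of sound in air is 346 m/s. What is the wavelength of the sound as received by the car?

With the source moving away from a stationary observer, f' = f · v/(v + v_s).
f' = 69564 × 346/(346 + 4) ≈ 68769 Hz.
λ' = v/f' = 346/68769 ≈ 5.03 mm.

5.03 mm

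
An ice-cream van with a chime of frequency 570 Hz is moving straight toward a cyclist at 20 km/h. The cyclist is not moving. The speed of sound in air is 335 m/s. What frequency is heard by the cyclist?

20 km/h = 5.556 m/s.
Moving source, stationary observer: f' = f · v/(v − v_s) since the source is approaching.
f' = 570 × 335/(335 − 5.556) = 570 × 335/329.4 ≈ 580 Hz.

580 Hz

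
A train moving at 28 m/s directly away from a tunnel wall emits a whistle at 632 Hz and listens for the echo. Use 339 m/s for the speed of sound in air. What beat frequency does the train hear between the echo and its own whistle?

96 Hz

The tunnel wall receives the sound from a moving source: f₁ = f₀ · v/(v + v_e) = 632 × 339/367 ≈ 583.8 Hz.
On the return leg the train is a moving observer: f₂ = f₁ · (v − v_e)/v = 583.8 × 311/339 ≈ 535.6 Hz.
Equivalently f₂ = f₀ · (v − v_e)/(v + v_e).
Beat against the emitted tone: |f₂ − f₀| = 2v_e·f₀/(v + v_e) = 2 × 28 × 632/367 ≈ 96 Hz.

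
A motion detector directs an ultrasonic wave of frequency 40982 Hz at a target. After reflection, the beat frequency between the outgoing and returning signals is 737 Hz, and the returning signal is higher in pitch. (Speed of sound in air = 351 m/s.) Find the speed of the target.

3.1 m/s

Double Doppler shift off a moving reflector: f₂ = f₀ · (v + u)/(v − u) (u > 0 toward emitter).
Returning signal is higher, so f₂ = f₀ + Δf = 40982 + 737 = 41719 Hz.
Rearranging, u = v · (f₂ − f₀)/(f₂ + f₀) = 351 × 737/82701 ≈ 3.1 m/s.
So the target is moving at 3.1 m/s toward the emitter.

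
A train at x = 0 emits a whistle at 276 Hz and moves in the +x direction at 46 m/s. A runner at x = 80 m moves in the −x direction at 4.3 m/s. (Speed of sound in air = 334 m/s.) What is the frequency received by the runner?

The observer lies on the +x side, so the source is heading toward the observer and the observer is heading toward the source.
Both move, so f' = f · (v + v_o)/(v − v_s).
f' = 276 × (334 + 4.3)/(334 − 46) = 276 × 338.3/288 ≈ 324 Hz.

324 Hz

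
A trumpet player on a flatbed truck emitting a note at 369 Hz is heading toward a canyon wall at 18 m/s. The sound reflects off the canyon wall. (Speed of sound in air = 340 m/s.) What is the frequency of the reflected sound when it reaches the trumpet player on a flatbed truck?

The canyon wall receives the sound from a moving source: f₁ = f₀ · v/(v − v_e) = 369 × 340/322 ≈ 390 Hz.
On the return leg the trumpet player on a flatbed truck is a moving observer: f₂ = f₁ · (v + v_e)/v = 390 × 358/340 ≈ 410 Hz.

410 Hz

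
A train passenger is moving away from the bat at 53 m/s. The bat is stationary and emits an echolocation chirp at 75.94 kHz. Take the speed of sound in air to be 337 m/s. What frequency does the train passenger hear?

Moving observer, stationary source: f' = f · (v − v_o)/v.
f' = 75.94 × (337 − 53)/337 = 75.94 × 284/337 ≈ 64.0 kHz.

64.0 kHz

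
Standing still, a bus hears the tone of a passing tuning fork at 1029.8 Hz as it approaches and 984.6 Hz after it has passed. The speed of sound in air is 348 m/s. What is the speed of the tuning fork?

f₁/f₂ = (v + v_s)/(v − v_s), so v_s = v · (f₁ − f₂)/(f₁ + f₂).
v_s = 348 × (1029.8 − 984.6)/(1029.8 + 984.6) = 348 × 45.2/2014.4 ≈ 7.8 m/s.

7.8 m/s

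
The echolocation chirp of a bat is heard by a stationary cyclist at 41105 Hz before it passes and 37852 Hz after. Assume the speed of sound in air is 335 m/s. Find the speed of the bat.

f₁/f₂ = (v + v_s)/(v − v_s), so v_s = v · (f₁ − f₂)/(f₁ + f₂).
v_s = 335 × (41105 − 37852)/(41105 + 37852) = 335 × 3253/78957 ≈ 13.8 m/s.

13.8 m/s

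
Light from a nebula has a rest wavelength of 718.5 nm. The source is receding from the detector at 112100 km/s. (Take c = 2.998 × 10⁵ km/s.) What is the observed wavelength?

β = v/c = 112100/299800 = 0.3739.
Relativistic Doppler for wavelength: λ' = λ₀ · √((1 + β)/(1 − β)).
λ' = 718.5 × √(1.3739/0.6261) = 718.5 × 1.48137 ≈ 1064.4 nm.

1064.4 nm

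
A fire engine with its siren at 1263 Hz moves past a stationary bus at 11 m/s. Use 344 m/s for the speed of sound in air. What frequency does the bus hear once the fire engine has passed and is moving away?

1224 Hz

Receding: f₂ = f · v/(v + v_s) = 1263 × 344/355 ≈ 1224 Hz.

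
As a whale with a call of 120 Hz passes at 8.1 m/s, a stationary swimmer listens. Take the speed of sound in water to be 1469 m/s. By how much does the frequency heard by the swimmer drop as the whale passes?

1.32 Hz

Approaching: f₁ = f · v/(v − v_s) = 120 × 1469/1460.9 ≈ 120.67 Hz.
Receding: f₂ = f · v/(v + v_s) = 120 × 1469/1477.1 ≈ 119.34 Hz.
Drop: f₁ − f₂ = 2f·v·v_s/(v² − v_s²) = 2 × 120 × 1469 × 8.1/(1469² − 8.1²) ≈ 1.32 Hz.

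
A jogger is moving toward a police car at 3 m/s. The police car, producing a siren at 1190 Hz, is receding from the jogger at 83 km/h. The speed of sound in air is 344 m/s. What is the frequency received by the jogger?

83 km/h = 23.06 m/s.
With source receding and observer approaching, f' = f · (v + v_o)/(v + v_s).
f' = 1190 × (344 + 3)/(344 + 23.06) = 1190 × 347/367.06 ≈ 1125 Hz.

1125 Hz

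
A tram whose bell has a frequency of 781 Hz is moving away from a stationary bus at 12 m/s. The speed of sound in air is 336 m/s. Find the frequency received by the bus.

Moving source, stationary observer: f' = f · v/(v + v_s) since the source is receding.
f' = 781 × 336/(336 + 12) = 781 × 336/348 ≈ 754 Hz.

754 Hz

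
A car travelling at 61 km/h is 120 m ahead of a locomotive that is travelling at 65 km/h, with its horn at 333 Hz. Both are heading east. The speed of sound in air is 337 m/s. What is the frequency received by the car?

334 Hz

65 km/h = 18.06 m/s; 61 km/h = 16.94 m/s.
The car is ahead, so the locomotive is moving toward it while the car is moving away from the locomotive.
Both move, so f' = f · (v − v_o)/(v − v_s).
f' = 333 × (337 − 16.94)/(337 − 18.06) = 333 × 320.06/318.94 ≈ 334 Hz.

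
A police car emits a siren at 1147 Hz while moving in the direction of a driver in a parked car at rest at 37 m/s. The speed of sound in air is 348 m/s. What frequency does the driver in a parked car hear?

Moving source, stationary observer: f' = f · v/(v − v_s) since the source is approaching.
f' = 1147 × 348/(348 − 37) = 1147 × 348/311 ≈ 1283 Hz.

1283 Hz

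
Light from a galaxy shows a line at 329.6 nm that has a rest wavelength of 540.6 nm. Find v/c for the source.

0.458c

λ'/λ₀ = 0.6097 < 1 (blueshift), so the source is approaching.
λ'/λ₀ = √((1 − β)/(1 + β)) for an approaching source ⇒ β = (1 − r²)/(1 + r²) with r = λ'/λ₀.
β = (1 − 0.3717)/(1 + 0.3717) ≈ 0.458.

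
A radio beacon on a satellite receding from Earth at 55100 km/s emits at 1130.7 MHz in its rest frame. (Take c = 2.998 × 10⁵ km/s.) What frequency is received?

938.9 MHz

β = v/c = 55100/299800 = 0.1838.
Relativistic Doppler for frequency: f' = f₀ · √((1 − β)/(1 + β)).
f' = 1130.7 × √(0.8162/1.1838) = 1130.7 × 0.83036 ≈ 938.9 MHz.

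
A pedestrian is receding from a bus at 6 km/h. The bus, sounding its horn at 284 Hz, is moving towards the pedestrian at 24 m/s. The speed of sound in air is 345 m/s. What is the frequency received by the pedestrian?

6 km/h = 1.667 m/s.
General Doppler shift: f' = f · (v − v_o)/(v − v_s).
f' = 284 × (345 − 1.667)/(345 − 24) = 284 × 343.33/321 ≈ 304 Hz.

304 Hz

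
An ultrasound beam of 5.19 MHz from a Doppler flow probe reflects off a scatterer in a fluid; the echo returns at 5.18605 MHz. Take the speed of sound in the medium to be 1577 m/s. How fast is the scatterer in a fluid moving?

0.60 m/s

Double Doppler shift off a moving reflector: f₂ = f₀ · (v + u)/(v − u) (u > 0 toward emitter).
Rearranging, u = v · (f₂ − f₀)/(f₂ + f₀) = 1577 × -0.00395/10.37605 ≈ -0.60 m/s.
So the scatterer in a fluid is moving at 0.60 m/s away from the emitter.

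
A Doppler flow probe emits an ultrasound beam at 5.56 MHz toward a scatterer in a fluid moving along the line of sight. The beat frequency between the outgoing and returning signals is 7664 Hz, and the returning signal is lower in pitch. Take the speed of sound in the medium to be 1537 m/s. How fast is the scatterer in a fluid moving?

Double Doppler shift off a moving reflector: f₂ = f₀ · (v + u)/(v − u) (u > 0 toward emitter).
Returning signal is lower, so f₂ = f₀ − Δf = 5560000 − 7664 = 5552336 Hz.
Rearranging, u = v · (f₂ − f₀)/(f₂ + f₀) = 1537 × -7664/11112336 ≈ -1.06 m/s.
So the scatterer in a fluid is moving at 1.06 m/s away from the emitter.

1.06 m/s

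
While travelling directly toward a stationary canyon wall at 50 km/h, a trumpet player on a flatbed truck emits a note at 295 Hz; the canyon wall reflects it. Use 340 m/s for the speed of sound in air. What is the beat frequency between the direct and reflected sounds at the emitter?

50 km/h = 13.89 m/s.
The canyon wall receives the sound from a moving source: f₁ = f₀ · v/(v − v_e) = 295 × 340/326.11 ≈ 307.6 Hz.
On the return leg the trumpet player on a flatbed truck is a moving observer: f₂ = f₁ · (v + v_e)/v = 307.6 × 353.89/340 ≈ 320.1 Hz.
Beat against the emitted tone: |f₂ − f₀| = 2v_e·f₀/(v − v_e) = 2 × 13.89 × 295/326.11 ≈ 25.1 Hz.

25.1 Hz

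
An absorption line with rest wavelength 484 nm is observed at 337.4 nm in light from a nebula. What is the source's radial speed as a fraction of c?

λ'/λ₀ = 0.6971 < 1 (blueshift), so the source is approaching.
λ'/λ₀ = √((1 − β)/(1 + β)) for an approaching source ⇒ β = (1 − r²)/(1 + r²) with r = λ'/λ₀.
β = (1 − 0.4860)/(1 + 0.4860) ≈ 0.346.

0.346c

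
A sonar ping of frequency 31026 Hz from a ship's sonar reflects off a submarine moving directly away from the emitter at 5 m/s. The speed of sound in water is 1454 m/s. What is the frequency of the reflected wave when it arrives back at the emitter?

The submarine first receives the wave as a moving observer: f₁ = f₀ · (v − u)/v = 31026 × (1454 − 5)/1454 ≈ 30919 Hz.
On reflection it acts as a source moving away from the stationary detector: f₂ = f₁ · v/(v + u) = 30919 × 1454/1459 ≈ 30813 Hz.
Equivalently f₂ = f₀ · (v − u)/(v + u).

30813 Hz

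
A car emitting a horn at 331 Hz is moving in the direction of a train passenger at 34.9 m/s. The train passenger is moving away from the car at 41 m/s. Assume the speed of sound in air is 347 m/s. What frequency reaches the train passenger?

Both move, so f' = f · (v − v_o)/(v − v_s).
f' = 331 × (347 − 41)/(347 − 34.9) = 331 × 306/312.1 ≈ 325 Hz.

325 Hz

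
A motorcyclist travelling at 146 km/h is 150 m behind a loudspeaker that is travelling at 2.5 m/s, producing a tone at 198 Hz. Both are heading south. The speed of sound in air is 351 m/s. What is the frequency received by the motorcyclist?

146 km/h = 40.56 m/s.
The motorcyclist is behind, so the loudspeaker is moving away from it while the motorcyclist is moving toward the loudspeaker.
General Doppler shift: f' = f · (v + v_o)/(v + v_s).
f' = 198 × (351 + 40.56)/(351 + 2.5) = 198 × 391.56/353.5 ≈ 219 Hz.

219 Hz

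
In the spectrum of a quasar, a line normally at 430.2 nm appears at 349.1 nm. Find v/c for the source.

λ'/λ₀ = 0.8115 < 1 (blueshift), so the source is approaching.
λ'/λ₀ = √((1 − β)/(1 + β)) for an approaching source ⇒ β = (1 − r²)/(1 + r²) with r = λ'/λ₀.
β = (1 − 0.6585)/(1 + 0.6585) ≈ 0.206.

0.206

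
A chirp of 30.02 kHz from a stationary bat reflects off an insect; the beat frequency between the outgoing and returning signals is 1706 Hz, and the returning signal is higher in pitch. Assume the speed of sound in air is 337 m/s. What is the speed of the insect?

9.3 m/s

Double Doppler shift off a moving reflector: f₂ = f₀ · (v + u)/(v − u) (u > 0 toward emitter).
Returning signal is higher, so f₂ = f₀ + Δf = 30020 + 1706 = 31726 Hz.
Rearranging, u = v · (f₂ − f₀)/(f₂ + f₀) = 337 × 1706/61746 ≈ 9.3 m/s.
So the insect is moving at 9.3 m/s toward the emitter.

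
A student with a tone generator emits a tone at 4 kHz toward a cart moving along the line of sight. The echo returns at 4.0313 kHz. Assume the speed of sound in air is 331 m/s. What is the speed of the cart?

Double Doppler shift off a moving reflector: f₂ = f₀ · (v + u)/(v − u) (u > 0 toward emitter).
Rearranging, u = v · (f₂ − f₀)/(f₂ + f₀) = 331 × 0.0313/8.0313 ≈ 1.29 m/s.
So the cart is moving at 1.29 m/s toward the emitter.

1.29 m/s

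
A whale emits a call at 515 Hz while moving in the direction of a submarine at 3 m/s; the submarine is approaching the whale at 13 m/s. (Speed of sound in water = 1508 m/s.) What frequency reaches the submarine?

With source approaching and observer approaching, f' = f · (v + v_o)/(v − v_s).
f' = 515 × (1508 + 13)/(1508 − 3) = 515 × 1521/1505 ≈ 520 Hz.

520 Hz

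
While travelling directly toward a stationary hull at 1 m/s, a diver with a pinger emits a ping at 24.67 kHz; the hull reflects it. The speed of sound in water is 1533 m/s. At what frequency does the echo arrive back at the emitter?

24.7 kHz

The hull receives the sound from a moving source: f₁ = f₀ · v/(v − v_e) = 24.67 × 1533/1532 ≈ 24.7 kHz.
On the return leg the diver with a pinger is a moving observer: f₂ = f₁ · (v + v_e)/v = 24.7 × 1534/1533 ≈ 24.7 kHz.
Equivalently f₂ = f₀ · (v + v_e)/(v − v_e).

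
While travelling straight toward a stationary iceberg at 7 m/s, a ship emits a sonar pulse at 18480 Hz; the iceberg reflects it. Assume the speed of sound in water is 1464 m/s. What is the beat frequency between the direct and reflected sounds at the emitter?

178 Hz

The iceberg receives the sound from a moving source: f₁ = f₀ · v/(v − v_e) = 18480 × 1464/1457 ≈ 18568.8 Hz.
On the return leg the ship is a moving observer: f₂ = f₁ · (v + v_e)/v = 18568.8 × 1471/1464 ≈ 18657.6 Hz.
Beat against the emitted tone: |f₂ − f₀| = 2v_e·f₀/(v − v_e) = 2 × 7 × 18480/1457 ≈ 178 Hz.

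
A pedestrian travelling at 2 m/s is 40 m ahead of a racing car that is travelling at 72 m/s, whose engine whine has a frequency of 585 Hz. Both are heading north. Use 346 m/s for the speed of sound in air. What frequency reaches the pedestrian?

734 Hz

The pedestrian is ahead, so the racing car is moving toward it while the pedestrian is moving away from the racing car.
General Doppler shift: f' = f · (v − v_o)/(v − v_s).
f' = 585 × (346 − 2)/(346 − 72) = 585 × 344/274 ≈ 734 Hz.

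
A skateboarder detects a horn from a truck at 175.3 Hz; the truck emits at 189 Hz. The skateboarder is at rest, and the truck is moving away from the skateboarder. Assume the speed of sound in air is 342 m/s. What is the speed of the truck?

27 m/s

f' = f · v/(v + v_s) ⇒ v_s = v · |1 − f/f'|.
v_s = 342 × |1 − 189/175.3| = 342 × 0.07815 ≈ 27 m/s.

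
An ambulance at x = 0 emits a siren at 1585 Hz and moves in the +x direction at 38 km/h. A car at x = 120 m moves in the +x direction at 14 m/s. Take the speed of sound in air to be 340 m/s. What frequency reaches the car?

38 km/h = 10.56 m/s.
The observer lies on the +x side, so the source is heading toward the observer and the observer is heading away from the source.
With source approaching and observer receding, f' = f · (v − v_o)/(v − v_s).
f' = 1585 × (340 − 14)/(340 − 10.56) = 1585 × 326/329.44 ≈ 1568 Hz.

1568 Hz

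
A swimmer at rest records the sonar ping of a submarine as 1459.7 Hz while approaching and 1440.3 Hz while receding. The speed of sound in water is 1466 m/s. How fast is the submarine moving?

9.8 m/s

f₁/f₂ = (v + v_s)/(v − v_s), so v_s = v · (f₁ − f₂)/(f₁ + f₂).
v_s = 1466 × (1459.7 − 1440.3)/(1459.7 + 1440.3) = 1466 × 19.4/2900.0 ≈ 9.8 m/s.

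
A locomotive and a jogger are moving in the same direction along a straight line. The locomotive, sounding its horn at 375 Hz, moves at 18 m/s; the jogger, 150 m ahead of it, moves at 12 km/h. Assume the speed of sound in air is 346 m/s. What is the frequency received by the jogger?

392 Hz

12 km/h = 3.333 m/s.
The jogger is ahead, so the locomotive is moving toward it while the jogger is moving away from the locomotive.
General Doppler shift: f' = f · (v − v_o)/(v − v_s).
f' = 375 × (346 − 3.333)/(346 − 18) = 375 × 342.67/328 ≈ 392 Hz.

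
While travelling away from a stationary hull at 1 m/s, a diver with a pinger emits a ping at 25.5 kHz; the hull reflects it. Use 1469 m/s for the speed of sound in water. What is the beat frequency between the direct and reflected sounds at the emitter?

The hull receives the sound from a moving source: f₁ = f₀ · v/(v + v_e) = 25.5 × 1469/1470 ≈ 25.4827 kHz.
On the return leg the diver with a pinger is a moving observer: f₂ = f₁ · (v − v_e)/v = 25.4827 × 1468/1469 ≈ 25.4653 kHz.
Equivalently f₂ = f₀ · (v − v_e)/(v + v_e).
Beat against the emitted tone (with f₀ = 25500 Hz): |f₂ − f₀| = 2v_e·f₀/(v + v_e) = 2 × 1 × 25500/1470 ≈ 34.7 Hz.

34.7 Hz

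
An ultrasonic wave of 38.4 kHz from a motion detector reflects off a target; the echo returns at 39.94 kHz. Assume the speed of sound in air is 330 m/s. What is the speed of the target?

Double Doppler shift off a moving reflector: f₂ = f₀ · (v + u)/(v − u) (u > 0 toward emitter).
Rearranging, u = v · (f₂ − f₀)/(f₂ + f₀) = 330 × 1.54/78.34 ≈ 6.5 m/s.
So the target is moving at 6.5 m/s toward the emitter.

6.5 m/s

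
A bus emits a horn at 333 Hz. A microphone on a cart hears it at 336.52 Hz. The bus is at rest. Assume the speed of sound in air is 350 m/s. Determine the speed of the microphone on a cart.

f' > f, so the microphone on a cart is approaching.
f' = f · (v + v_o)/v ⇒ v_o = v · |f'/f − 1|.
v_o = 350 × |336.52/333 − 1| = 350 × 0.01057 ≈ 3.7 m/s.

3.7 m/s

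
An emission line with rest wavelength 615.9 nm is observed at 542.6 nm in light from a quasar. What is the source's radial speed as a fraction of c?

λ'/λ₀ = 0.8810 < 1 (blueshift), so the source is approaching.
λ'/λ₀ = √((1 − β)/(1 + β)) for an approaching source ⇒ β = (1 − r²)/(1 + r²) with r = λ'/λ₀.
β = (1 − 0.7761)/(1 + 0.7761) ≈ 0.126.

0.126c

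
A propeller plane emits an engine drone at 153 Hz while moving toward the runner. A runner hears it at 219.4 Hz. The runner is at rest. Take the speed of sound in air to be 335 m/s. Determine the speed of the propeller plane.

f' = f · v/(v − v_s) ⇒ v_s = v · |1 − f/f'|.
v_s = 335 × |1 − 153/219.4| = 335 × 0.3026 ≈ 101 m/s.

101 m/s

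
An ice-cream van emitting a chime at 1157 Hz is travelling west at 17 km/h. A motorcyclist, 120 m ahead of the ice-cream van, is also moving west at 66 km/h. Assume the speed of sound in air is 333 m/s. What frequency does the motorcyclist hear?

17 km/h = 4.722 m/s; 66 km/h = 18.33 m/s.
The motorcyclist is ahead, so the ice-cream van is moving toward it while the motorcyclist is moving away from the ice-cream van.
Both move, so f' = f · (v − v_o)/(v − v_s).
f' = 1157 × (333 − 18.33)/(333 − 4.722) = 1157 × 314.67/328.28 ≈ 1109 Hz.

1109 Hz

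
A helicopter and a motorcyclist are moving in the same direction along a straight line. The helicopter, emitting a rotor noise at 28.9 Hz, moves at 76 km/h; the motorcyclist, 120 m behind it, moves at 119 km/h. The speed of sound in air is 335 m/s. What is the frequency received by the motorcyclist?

29.9 Hz

76 km/h = 21.11 m/s; 119 km/h = 33.06 m/s.
The motorcyclist is behind, so the helicopter is moving away from it while the motorcyclist is moving toward the helicopter.
Both move, so f' = f · (v + v_o)/(v + v_s).
f' = 28.9 × (335 + 33.06)/(335 + 21.11) = 28.9 × 368.06/356.11 ≈ 29.9 Hz.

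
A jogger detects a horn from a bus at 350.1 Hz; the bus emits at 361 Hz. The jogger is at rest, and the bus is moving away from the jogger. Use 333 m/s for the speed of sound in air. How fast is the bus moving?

10.4 m/s

f' = f · v/(v + v_s) ⇒ v_s = v · |1 − f/f'|.
v_s = 333 × |1 − 361/350.1| = 333 × 0.03113 ≈ 10.4 m/s.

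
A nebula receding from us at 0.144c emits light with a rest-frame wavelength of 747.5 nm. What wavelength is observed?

864.1 nm

Relativistic Doppler for wavelength: λ' = λ₀ · √((1 + β)/(1 − β)).
λ' = 747.5 × √(1.1440/0.8560) = 747.5 × 1.15605 ≈ 864.1 nm.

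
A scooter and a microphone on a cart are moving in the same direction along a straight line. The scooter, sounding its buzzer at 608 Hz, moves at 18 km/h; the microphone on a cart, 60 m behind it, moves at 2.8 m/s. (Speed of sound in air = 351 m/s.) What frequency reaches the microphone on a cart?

18 km/h = 5 m/s.
The microphone on a cart is behind, so the scooter is moving away from it while the microphone on a cart is moving toward the scooter.
Both move, so f' = f · (v + v_o)/(v + v_s).
f' = 608 × (351 + 2.8)/(351 + 5) = 608 × 353.8/356 ≈ 604 Hz.

604 Hz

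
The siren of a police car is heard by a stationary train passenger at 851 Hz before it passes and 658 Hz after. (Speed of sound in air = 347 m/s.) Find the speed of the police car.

44 m/s

f₁/f₂ = (v + v_s)/(v − v_s), so v_s = v · (f₁ − f₂)/(f₁ + f₂).
v_s = 347 × (851 − 658)/(851 + 658) = 347 × 193/1509 ≈ 44 m/s.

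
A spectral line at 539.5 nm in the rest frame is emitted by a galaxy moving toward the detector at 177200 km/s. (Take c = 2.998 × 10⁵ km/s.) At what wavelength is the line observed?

β = v/c = 177200/299800 = 0.5911.
Relativistic Doppler for wavelength: λ' = λ₀ · √((1 − β)/(1 + β)).
λ' = 539.5 × √(0.4089/1.5911) = 539.5 × 0.50697 ≈ 273.5 nm.

273.5 nm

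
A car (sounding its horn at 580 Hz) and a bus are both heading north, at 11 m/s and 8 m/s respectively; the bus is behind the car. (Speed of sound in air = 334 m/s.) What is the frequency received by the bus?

The bus is behind, so the car is moving away from it while the bus is moving toward the car.
Both move, so f' = f · (v + v_o)/(v + v_s).
f' = 580 × (334 + 8)/(334 + 11) = 580 × 342/345 ≈ 575 Hz.

575 Hz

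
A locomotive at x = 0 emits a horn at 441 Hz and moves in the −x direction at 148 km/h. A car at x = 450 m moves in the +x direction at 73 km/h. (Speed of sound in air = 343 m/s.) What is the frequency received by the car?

371 Hz

148 km/h = 41.11 m/s; 73 km/h = 20.28 m/s.
The observer lies on the +x side, so the source is heading away from the observer and the observer is heading away from the source.
Both move, so f' = f · (v − v_o)/(v + v_s).
f' = 441 × (343 − 20.28)/(343 + 41.11) = 441 × 322.72/384.11 ≈ 371 Hz.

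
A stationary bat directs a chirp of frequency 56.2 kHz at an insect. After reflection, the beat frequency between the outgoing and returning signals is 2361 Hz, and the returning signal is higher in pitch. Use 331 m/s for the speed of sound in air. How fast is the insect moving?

Double Doppler shift off a moving reflector: f₂ = f₀ · (v + u)/(v − u) (u > 0 toward emitter).
Returning signal is higher, so f₂ = f₀ + Δf = 56200 + 2361 = 58561 Hz.
Rearranging, u = v · (f₂ − f₀)/(f₂ + f₀) = 331 × 2361/114761 ≈ 6.8 m/s.
So the insect is moving at 6.8 m/s toward the emitter.

6.8 m/s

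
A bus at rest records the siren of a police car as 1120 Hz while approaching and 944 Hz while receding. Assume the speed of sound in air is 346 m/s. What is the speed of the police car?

30 m/s

f₁/f₂ = (v + v_s)/(v − v_s), so v_s = v · (f₁ − f₂)/(f₁ + f₂).
v_s = 346 × (1120 − 944)/(1120 + 944) = 346 × 176/2064 ≈ 30 m/s.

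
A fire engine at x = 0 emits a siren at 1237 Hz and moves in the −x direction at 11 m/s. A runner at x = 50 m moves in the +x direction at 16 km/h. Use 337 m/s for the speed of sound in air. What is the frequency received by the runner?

1182 Hz

16 km/h = 4.444 m/s.
The observer lies on the +x side, so the source is heading away from the observer and the observer is heading away from the source.
With source receding and observer receding, f' = f · (v − v_o)/(v + v_s).
f' = 1237 × (337 − 4.444)/(337 + 11) = 1237 × 332.56/348 ≈ 1182 Hz.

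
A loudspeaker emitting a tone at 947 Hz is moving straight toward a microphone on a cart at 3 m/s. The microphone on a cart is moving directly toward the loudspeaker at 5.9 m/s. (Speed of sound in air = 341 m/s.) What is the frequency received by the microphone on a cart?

General Doppler shift: f' = f · (v + v_o)/(v − v_s).
f' = 947 × (341 + 5.9)/(341 − 3) = 947 × 346.9/338 ≈ 972 Hz.

972 Hz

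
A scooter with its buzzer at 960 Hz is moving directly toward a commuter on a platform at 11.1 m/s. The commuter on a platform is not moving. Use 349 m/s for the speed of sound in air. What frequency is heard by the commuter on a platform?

Moving source, stationary observer: f' = f · v/(v − v_s) since the source is approaching.
f' = 960 × 349/(349 − 11.1) = 960 × 349/337.9 ≈ 992 Hz.

992 Hz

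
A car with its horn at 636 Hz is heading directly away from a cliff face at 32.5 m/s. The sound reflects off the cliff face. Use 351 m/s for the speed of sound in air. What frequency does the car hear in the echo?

528 Hz

The cliff face receives the sound from a moving source: f₁ = f₀ · v/(v + v_e) = 636 × 351/383.5 ≈ 582 Hz.
On the return leg the car is a moving observer: f₂ = f₁ · (v − v_e)/v = 582 × 318.5/351 ≈ 528 Hz.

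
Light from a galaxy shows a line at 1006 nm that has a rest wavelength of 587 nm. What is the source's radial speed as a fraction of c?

0.492c

λ'/λ₀ = 1.7138 > 1 (redshift), so the source is receding.
λ'/λ₀ = √((1 + β)/(1 − β)) for a receding source ⇒ β = (r² − 1)/(r² + 1) with r = λ'/λ₀.
β = (2.9371 − 1)/(2.9371 + 1) ≈ 0.492.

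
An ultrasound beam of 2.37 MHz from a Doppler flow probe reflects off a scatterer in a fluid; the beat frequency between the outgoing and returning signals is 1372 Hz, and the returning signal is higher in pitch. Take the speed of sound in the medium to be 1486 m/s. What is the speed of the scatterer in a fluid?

0.43 m/s

Double Doppler shift off a moving reflector: f₂ = f₀ · (v + u)/(v − u) (u > 0 toward emitter).
Returning signal is higher, so f₂ = f₀ + Δf = 2370000 + 1372 = 2371372 Hz.
Rearranging, u = v · (f₂ − f₀)/(f₂ + f₀) = 1486 × 1372/4741372 ≈ 0.43 m/s.
So the scatterer in a fluid is moving at 0.43 m/s toward the emitter.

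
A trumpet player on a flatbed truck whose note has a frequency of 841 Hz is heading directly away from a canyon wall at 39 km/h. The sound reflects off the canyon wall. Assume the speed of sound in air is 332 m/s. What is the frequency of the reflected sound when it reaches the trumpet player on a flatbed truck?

39 km/h = 10.83 m/s.
The canyon wall receives the sound from a moving source: f₁ = f₀ · v/(v + v_e) = 841 × 332/342.83 ≈ 814 Hz.
On the return leg the trumpet player on a flatbed truck is a moving observer: f₂ = f₁ · (v − v_e)/v = 814 × 321.17/332 ≈ 788 Hz.

788 Hz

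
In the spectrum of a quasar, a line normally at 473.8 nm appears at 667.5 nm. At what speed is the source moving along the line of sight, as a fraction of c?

λ'/λ₀ = 1.4088 > 1 (redshift), so the source is receding.
λ'/λ₀ = √((1 + β)/(1 − β)) for a receding source ⇒ β = (r² − 1)/(r² + 1) with r = λ'/λ₀.
β = (1.9848 − 1)/(1.9848 + 1) ≈ 0.330.

0.330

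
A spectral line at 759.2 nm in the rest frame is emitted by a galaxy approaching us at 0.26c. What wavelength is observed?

Relativistic Doppler for wavelength: λ' = λ₀ · √((1 − β)/(1 + β)).
λ' = 759.2 × √(0.7400/1.2600) = 759.2 × 0.76636 ≈ 581.8 nm.

581.8 nm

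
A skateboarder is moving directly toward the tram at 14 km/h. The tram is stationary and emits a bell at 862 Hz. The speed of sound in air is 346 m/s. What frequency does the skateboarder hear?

14 km/h = 3.889 m/s.
Moving observer, stationary source: f' = f · (v + v_o)/v.
f' = 862 × (346 + 3.889)/346 = 862 × 349.89/346 ≈ 872 Hz.

872 Hz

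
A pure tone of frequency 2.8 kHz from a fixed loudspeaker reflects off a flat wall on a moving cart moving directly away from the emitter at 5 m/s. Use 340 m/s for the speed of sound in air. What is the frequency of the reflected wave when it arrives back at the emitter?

At the flat wall on a moving cart (a moving observer), f₁ = f₀ · (v − u)/v = 2.8 × 335/340 ≈ 2.76 kHz.
On reflection it acts as a source moving away from the stationary detector: f₂ = f₁ · v/(v + u) = 2.76 × 340/345 ≈ 2.72 kHz.
Equivalently f₂ = f₀ · (v − u)/(v + u).

2.72 kHz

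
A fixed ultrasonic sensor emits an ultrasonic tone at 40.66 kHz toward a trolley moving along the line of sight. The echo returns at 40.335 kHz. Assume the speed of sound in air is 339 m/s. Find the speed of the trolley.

1.36 m/s

Double Doppler shift off a moving reflector: f₂ = f₀ · (v + u)/(v − u) (u > 0 toward emitter).
Rearranging, u = v · (f₂ − f₀)/(f₂ + f₀) = 339 × -0.325/80.995 ≈ -1.36 m/s.
So the trolley is moving at 1.36 m/s away from the emitter.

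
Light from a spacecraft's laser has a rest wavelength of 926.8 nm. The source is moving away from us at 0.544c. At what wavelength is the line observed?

1705.4 nm

Relativistic Doppler for wavelength: λ' = λ₀ · √((1 + β)/(1 − β)).
λ' = 926.8 × √(1.5440/0.4560) = 926.8 × 1.84010 ≈ 1705.4 nm.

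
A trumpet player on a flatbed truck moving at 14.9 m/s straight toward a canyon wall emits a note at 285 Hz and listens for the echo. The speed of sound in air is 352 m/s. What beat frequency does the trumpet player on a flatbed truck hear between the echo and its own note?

25.2 Hz

The canyon wall receives the sound from a moving source: f₁ = f₀ · v/(v − v_e) = 285 × 352/337.1 ≈ 297.6 Hz.
On the return leg the trumpet player on a flatbed truck is a moving observer: f₂ = f₁ · (v + v_e)/v = 297.6 × 366.9/352 ≈ 310.2 Hz.
Equivalently f₂ = f₀ · (v + v_e)/(v − v_e).
Beat against the emitted tone: |f₂ − f₀| = 2v_e·f₀/(v − v_e) = 2 × 14.9 × 285/337.1 ≈ 25.2 Hz.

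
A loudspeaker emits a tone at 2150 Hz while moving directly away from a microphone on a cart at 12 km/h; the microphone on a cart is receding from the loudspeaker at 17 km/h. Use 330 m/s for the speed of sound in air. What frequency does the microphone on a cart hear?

12 km/h = 3.333 m/s; 17 km/h = 4.722 m/s.
Both move, so f' = f · (v − v_o)/(v + v_s).
f' = 2150 × (330 − 4.722)/(330 + 3.333) = 2150 × 325.28/333.33 ≈ 2098 Hz.

2098 Hz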